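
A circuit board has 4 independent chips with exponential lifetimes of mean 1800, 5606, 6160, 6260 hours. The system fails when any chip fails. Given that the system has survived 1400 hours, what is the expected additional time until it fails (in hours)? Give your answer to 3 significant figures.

947

First-failure rate Σλ = 1/1800 + 1/5606 + 1/6160 + 1/6260 = 0.00105602.
By memorylessness the expected residual is 1/Σλ = 946.954 hours, regardless of the 1400 already elapsed.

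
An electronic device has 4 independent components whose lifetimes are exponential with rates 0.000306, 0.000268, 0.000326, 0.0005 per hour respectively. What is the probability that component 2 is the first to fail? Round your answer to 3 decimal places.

0.191

The time to first failure is exponential with rate Σλ = 0.000306 + 0.000268 + 0.000326 + 0.0005 = 0.0014.
P(component 2 first) = λ_2/Σλ = 0.000268/0.0014 ≈ 0.191.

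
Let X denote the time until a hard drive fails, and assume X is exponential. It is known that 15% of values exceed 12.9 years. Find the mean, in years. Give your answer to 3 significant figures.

e^(−λ·12.9) = 0.15 ⇒ λ = −ln(0.15)/12.9 = 0.147064.
Mean = 1/λ = 6.79978 years.

6.80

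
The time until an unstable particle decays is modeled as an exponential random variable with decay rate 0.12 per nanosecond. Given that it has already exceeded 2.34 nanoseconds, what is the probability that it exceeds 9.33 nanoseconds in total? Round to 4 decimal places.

0.4322

P(X > s+t | X > s) = e^(−λ(s+t))/e^(−λs) = e^(−λt), independent of s = 2.34.
P(X > 6.99) = e^(−0.8388) ≈ 0.4322.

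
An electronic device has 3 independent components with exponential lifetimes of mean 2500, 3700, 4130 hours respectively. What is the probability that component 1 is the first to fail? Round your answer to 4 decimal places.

Rates: λ_i = 1/mean_i → 0.0004, 0.00027027, 0.000242131; Σλ = 0.000912401.
P(component 1 first) = λ_1/Σλ = 0.0004/0.000912401 ≈ 0.4384.

0.4384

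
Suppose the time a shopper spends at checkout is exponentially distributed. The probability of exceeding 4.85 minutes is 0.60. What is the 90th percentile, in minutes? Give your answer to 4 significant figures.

21.86

e^(−λ·4.85) = 0.60 ⇒ λ = −ln(0.60)/4.85 = 0.105325.
90th percentile: 1 − e^(−λt) = 0.9, t = −ln(0.1)/λ = 21.8617 minutes.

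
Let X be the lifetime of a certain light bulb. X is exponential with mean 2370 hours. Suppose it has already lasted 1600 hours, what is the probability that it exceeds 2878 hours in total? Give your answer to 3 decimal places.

The rate is λ = 1/2370 = 0.000421941 per hour.
P(X > s+t | X > s) = e^(−λ(s+t))/e^(−λs) = e^(−λt), independent of s = 1600.
P(X > 1278) = e^(−0.53924) ≈ 0.583.

0.583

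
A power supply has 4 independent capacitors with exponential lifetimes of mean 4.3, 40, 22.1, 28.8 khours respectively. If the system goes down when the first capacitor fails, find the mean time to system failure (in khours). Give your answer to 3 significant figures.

The first failure time is exponential with rate Σλ_i = 1/4.3 + 1/40 + 1/22.1 + 1/28.8 = 0.337529 per khour.
E[min] = 1/Σλ = 1/0.337529 = 2.96271 khours.

2.96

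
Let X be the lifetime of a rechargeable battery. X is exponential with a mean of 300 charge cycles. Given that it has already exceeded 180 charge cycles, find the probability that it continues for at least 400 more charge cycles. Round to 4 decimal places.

The rate is λ = 1/300 = 0.00333333 per charge cycle.
P(X > s+t | X > s) = e^(−λ(s+t))/e^(−λs) = e^(−λt), independent of s = 180.
P(X > 400) = e^(−1.3333) ≈ 0.2636.

0.2636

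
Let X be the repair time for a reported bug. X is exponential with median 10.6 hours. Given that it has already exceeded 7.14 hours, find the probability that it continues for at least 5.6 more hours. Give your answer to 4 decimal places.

For an exponential, median = ln(2)/λ, so λ = ln 2 / 10.6 = 0.0653912 per hour.
P(X > s+t | X > s) = e^(−λ(s+t))/e^(−λs) = e^(−λt), independent of s = 7.14.
P(X > 5.6) = e^(−0.36619) ≈ 0.6934.

0.6934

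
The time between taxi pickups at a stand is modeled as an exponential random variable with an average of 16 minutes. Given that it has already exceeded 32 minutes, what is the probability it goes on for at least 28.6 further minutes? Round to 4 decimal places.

The rate is λ = 1/16 = 0.0625 per minute.
P(X > s+t | X > s) = e^(−λ(s+t))/e^(−λs) = e^(−λt), independent of s = 32.
P(X > 28.6) = e^(−1.7875) ≈ 0.1674.

0.1674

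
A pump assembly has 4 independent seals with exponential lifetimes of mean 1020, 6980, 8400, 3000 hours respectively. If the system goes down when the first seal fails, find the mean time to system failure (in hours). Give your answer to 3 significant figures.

635

The first failure time is exponential with rate Σλ_i = 1/1020 + 1/6980 + 1/8400 + 1/3000 = 0.00157604 per hour.
E[min] = 1/Σλ = 1/0.00157604 = 634.502 hours.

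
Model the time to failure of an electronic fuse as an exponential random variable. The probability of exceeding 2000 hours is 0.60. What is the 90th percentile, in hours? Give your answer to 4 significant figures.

9015

e^(−λ·2000) = 0.60 ⇒ λ = −ln(0.60)/2000 = 0.000255413.
90th percentile: 1 − e^(−λt) = 0.9, t = −ln(0.1)/λ = 9015.15 hours.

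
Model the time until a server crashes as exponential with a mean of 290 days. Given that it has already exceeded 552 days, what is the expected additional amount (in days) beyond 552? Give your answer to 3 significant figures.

290

The rate is λ = 1/290 = 0.00344828 per day.
By memorylessness, the remaining amount past any threshold is again Exp(λ) with mean 1/λ = 290 days.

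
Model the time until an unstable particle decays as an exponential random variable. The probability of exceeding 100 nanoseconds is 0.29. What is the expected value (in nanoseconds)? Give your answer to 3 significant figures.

e^(−λ·100) = 0.29 ⇒ λ = −ln(0.29)/100 = 0.0123787.
Mean = 1/λ = 80.7836 nanoseconds.

80.8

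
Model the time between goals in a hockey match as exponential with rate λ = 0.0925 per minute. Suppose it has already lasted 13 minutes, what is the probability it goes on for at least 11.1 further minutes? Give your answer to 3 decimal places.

0.358

P(X > s+t | X > s) = e^(−λ(s+t))/e^(−λs) = e^(−λt), independent of s = 13.
P(X > 11.1) = e^(−1.0268) ≈ 0.358.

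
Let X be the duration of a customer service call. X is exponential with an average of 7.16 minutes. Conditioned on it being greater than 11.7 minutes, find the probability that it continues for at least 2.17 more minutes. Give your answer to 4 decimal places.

0.7385

The rate is λ = 1/7.16 = 0.139665 per minute.
By the memoryless property, P(X > 11.7+2.17 | X > 11.7) = P(X > 2.17).
P(X > 2.17) = e^(−0.30307) ≈ 0.7385.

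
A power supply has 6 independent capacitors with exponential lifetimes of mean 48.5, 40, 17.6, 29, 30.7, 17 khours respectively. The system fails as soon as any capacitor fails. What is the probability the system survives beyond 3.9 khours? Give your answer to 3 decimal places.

The first failure time is exponential with rate Σλ_i = 1/48.5 + 1/40 + 1/17.6 + 1/29 + 1/30.7 + 1/17 = 0.228316 per khour.
P(min > 3.9) = e^(−0.228316·3.9) = e^(−0.89043) ≈ 0.410.

0.410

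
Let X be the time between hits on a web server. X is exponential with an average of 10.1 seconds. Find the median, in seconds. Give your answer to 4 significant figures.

7.001

The rate is λ = 1/10.1 = 0.0990099 per second.
Set 1 − e^(−λt) = 0.5, so t = −ln(0.5)/λ = 0.69315/0.0990099 ≈ 7.00079 seconds.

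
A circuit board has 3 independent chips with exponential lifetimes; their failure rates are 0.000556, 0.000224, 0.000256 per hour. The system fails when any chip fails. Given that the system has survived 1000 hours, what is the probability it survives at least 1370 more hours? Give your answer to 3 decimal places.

Time to first failure ~ Exp(Σλ) with Σλ = 0.001036.
By memorylessness, P(T > 1000+1370 | T > 1000) = P(T > 1370) = e^(−0.001036·1370) ≈ 0.242.

0.242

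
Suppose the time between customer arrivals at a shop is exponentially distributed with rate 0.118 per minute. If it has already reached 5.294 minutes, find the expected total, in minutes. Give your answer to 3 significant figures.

By memorylessness, E[X | X > 5.294] = 5.294 + 1/λ = 5.294 + 8.47458 = 13.7686 minutes.

13.8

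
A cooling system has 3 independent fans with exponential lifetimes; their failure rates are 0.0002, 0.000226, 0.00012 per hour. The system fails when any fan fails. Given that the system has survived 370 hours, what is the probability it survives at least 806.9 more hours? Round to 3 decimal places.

Time to first failure ~ Exp(Σλ) with Σλ = 0.000546.
By memorylessness, P(T > 370+806.9 | T > 370) = P(T > 806.9) = e^(−0.000546·806.9) ≈ 0.644.

0.644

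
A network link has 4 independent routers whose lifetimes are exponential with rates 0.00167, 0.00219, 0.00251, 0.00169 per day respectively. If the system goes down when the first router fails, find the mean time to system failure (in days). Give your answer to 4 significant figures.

The time to first failure is exponential with rate Σλ = 0.00167 + 0.00219 + 0.00251 + 0.00169 = 0.00806.
E[min] = 1/Σλ = 1/0.00806 = 124.069 days.

124.1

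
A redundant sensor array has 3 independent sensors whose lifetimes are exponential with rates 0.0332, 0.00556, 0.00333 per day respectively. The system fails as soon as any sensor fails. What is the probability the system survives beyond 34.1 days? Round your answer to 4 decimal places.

0.2381

The time to first failure is exponential with rate Σλ = 0.0332 + 0.00556 + 0.00333 = 0.04209.
P(min > 34.1) = e^(−0.04209·34.1) = e^(−1.4353) ≈ 0.2381.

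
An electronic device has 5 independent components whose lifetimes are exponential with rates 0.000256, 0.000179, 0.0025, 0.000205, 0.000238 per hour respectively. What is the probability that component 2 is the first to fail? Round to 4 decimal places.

The time to first failure is exponential with rate Σλ = 0.000256 + 0.000179 + 0.0025 + 0.000205 + 0.000238 = 0.003378.
P(component 2 first) = λ_2/Σλ = 0.000179/0.003378 ≈ 0.0530.

0.0530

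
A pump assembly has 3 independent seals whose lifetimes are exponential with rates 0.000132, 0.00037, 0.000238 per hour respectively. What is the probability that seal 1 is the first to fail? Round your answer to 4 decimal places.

The time to first failure is exponential with rate Σλ = 0.000132 + 0.00037 + 0.000238 = 0.00074.
P(seal 1 first) = λ_1/Σλ = 0.000132/0.00074 ≈ 0.1784.

0.1784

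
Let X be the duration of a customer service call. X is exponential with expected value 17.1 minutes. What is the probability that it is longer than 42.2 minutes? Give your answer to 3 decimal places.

The rate is λ = 1/17.1 = 0.0584795 per minute.
P(X > 42.2) = e^(−λ·42.2) = e^(−2.4678) ≈ 0.085.

0.085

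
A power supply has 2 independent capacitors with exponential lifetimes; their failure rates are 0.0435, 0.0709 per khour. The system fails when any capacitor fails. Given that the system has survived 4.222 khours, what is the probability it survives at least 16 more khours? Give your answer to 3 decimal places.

0.160

Time to first failure ~ Exp(Σλ) with Σλ = 0.1144.
By memorylessness, P(T > 4.222+16 | T > 4.222) = P(T > 16) = e^(−0.1144·16) ≈ 0.160.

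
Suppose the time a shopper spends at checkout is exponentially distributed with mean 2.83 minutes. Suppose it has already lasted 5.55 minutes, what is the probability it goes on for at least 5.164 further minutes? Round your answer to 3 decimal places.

The rate is λ = 1/2.83 = 0.353357 per minute.
P(X > s+t | X > s) = e^(−λ(s+t))/e^(−λs) = e^(−λt), independent of s = 5.55.
P(X > 5.164) = e^(−1.8247) ≈ 0.161.

0.161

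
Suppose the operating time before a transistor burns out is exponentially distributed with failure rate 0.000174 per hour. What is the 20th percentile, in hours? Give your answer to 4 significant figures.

1282

Set 1 − e^(−λt) = 0.2, so t = −ln(0.8)/λ = 0.22314/0.000174 ≈ 1282.43 hours.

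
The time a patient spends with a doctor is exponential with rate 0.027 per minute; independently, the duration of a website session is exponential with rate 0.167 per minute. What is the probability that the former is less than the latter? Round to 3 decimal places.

0.139

λ_1 = 0.027, λ_2 = 0.167.
For independent exponentials, P(the former < the latter) = λ_1/(λ_1+λ_2) = 0.027/0.194 ≈ 0.139.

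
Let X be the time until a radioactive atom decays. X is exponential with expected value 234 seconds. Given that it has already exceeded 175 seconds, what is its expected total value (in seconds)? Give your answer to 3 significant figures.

409

The rate is λ = 1/234 = 0.0042735 per second.
By memorylessness, E[X | X > 175] = 175 + 1/λ = 175 + 234 = 409 seconds.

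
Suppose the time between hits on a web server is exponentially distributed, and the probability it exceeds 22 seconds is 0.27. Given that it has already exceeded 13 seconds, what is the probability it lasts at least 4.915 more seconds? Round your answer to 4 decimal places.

From e^(−λ·22) = 0.27, λ = −ln(0.27)/22 = 0.0595152.
Memoryless: P(X > 13+4.915 | X > 13) = P(X > 4.915) = e^(−0.0595152·4.915) ≈ 0.7464.

0.7464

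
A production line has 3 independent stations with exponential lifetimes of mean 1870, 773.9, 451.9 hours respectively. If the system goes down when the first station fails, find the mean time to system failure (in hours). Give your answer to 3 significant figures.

248

The first failure time is exponential with rate Σλ_i = 1/1870 + 1/773.9 + 1/451.9 = 0.00403979 per hour.
E[min] = 1/Σλ = 1/0.00403979 = 247.537 hours.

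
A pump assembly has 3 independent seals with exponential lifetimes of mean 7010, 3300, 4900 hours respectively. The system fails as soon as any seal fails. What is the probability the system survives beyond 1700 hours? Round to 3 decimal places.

The first failure time is exponential with rate Σλ_i = 1/7010 + 1/3300 + 1/4900 = 0.000649765 per hour.
P(min > 1700) = e^(−0.000649765·1700) = e^(−1.1046) ≈ 0.331.

0.331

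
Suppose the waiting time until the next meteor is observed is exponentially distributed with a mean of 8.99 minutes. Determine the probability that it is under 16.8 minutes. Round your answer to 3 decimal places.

The rate is λ = 1/8.99 = 0.111235 per minute.
P(X ≤ 16.8) = 1 − e^(−λ·16.8) = 1 − e^(−1.8687) ≈ 0.846.

0.846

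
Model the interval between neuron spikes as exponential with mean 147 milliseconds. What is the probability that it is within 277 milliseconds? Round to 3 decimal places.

0.848

The rate is λ = 1/147 = 0.00680272 per millisecond.
P(X ≤ 277) = 1 − e^(−λ·277) = 1 − e^(−1.8844) ≈ 0.848.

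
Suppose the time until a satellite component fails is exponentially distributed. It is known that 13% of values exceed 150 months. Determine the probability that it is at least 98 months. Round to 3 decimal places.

0.264

e^(−λ·150) = 0.13 ⇒ λ = −ln(0.13)/150 = 0.0136015.
P(X > 98) = e^(−0.0136015·98) = e^(−1.3329) ≈ 0.264.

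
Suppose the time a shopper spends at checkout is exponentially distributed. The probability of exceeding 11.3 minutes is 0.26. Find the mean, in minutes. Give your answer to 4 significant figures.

e^(−λ·11.3) = 0.26 ⇒ λ = −ln(0.26)/11.3 = 0.11921.
Mean = 1/λ = 8.38855 minutes.

8.389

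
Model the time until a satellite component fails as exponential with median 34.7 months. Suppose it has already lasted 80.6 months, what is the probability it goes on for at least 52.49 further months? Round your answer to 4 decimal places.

For an exponential, median = ln(2)/λ, so λ = ln 2 / 34.7 = 0.0199754 per month.
P(X > s+t | X > s) = e^(−λ(s+t))/e^(−λs) = e^(−λt), independent of s = 80.6.
P(X > 52.49) = e^(−1.0485) ≈ 0.3505.

0.3505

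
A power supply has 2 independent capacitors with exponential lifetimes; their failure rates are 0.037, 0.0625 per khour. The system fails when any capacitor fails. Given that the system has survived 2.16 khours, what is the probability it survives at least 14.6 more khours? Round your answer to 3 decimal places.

0.234

Time to first failure ~ Exp(Σλ) with Σλ = 0.0995.
By memorylessness, P(T > 2.16+14.6 | T > 2.16) = P(T > 14.6) = e^(−0.0995·14.6) ≈ 0.234.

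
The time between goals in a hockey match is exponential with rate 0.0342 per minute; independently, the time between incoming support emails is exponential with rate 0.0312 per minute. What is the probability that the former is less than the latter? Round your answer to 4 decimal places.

0.5229

λ_1 = 0.0342, λ_2 = 0.0312.
For independent exponentials, P(the former < the latter) = λ_1/(λ_1+λ_2) = 0.0342/0.0654 ≈ 0.5229.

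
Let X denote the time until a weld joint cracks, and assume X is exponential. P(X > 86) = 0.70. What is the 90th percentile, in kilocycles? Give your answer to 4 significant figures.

555.2

e^(−λ·86) = 0.70 ⇒ λ = −ln(0.70)/86 = 0.00414738.
90th percentile: 1 − e^(−λt) = 0.9, t = −ln(0.1)/λ = 555.19 kilocycles.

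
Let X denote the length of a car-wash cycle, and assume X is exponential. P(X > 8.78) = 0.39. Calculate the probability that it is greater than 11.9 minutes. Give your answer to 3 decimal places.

0.279

e^(−λ·8.78) = 0.39 ⇒ λ = −ln(0.39)/8.78 = 0.107245.
P(X > 11.9) = e^(−0.107245·11.9) = e^(−1.2762) ≈ 0.279.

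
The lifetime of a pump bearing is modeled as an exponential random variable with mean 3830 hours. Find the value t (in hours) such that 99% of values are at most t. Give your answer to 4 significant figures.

The rate is λ = 1/3830 = 0.000261097 per hour.
Set 1 − e^(−λt) = 0.99, so t = −ln(0.01)/λ = 4.6052/0.000261097 ≈ 17637.8 hours.

17640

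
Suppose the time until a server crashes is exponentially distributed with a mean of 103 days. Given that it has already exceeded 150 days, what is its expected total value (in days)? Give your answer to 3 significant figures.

253

The rate is λ = 1/103 = 0.00970874 per day.
By memorylessness, E[X | X > 150] = 150 + 1/λ = 150 + 103 = 253 days.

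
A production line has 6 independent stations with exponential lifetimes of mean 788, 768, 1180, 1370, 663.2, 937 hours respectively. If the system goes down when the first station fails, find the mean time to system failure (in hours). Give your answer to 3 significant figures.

149

The first failure time is exponential with rate Σλ_i = 1/788 + 1/768 + 1/1180 + 1/1370 + 1/663.2 + 1/937 = 0.00672358 per hour.
E[min] = 1/Σλ = 1/0.00672358 = 148.73 hours.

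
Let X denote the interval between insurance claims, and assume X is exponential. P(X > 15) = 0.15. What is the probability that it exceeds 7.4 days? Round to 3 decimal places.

0.392

e^(−λ·15) = 0.15 ⇒ λ = −ln(0.15)/15 = 0.126475.
P(X > 7.4) = e^(−0.126475·7.4) = e^(−0.93591) ≈ 0.392.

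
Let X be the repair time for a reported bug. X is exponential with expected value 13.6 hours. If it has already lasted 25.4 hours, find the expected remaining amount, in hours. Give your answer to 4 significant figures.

The rate is λ = 1/13.6 = 0.0735294 per hour.
By memorylessness, the remaining amount past any threshold is again Exp(λ) with mean 1/λ = 13.6 hours.

13.60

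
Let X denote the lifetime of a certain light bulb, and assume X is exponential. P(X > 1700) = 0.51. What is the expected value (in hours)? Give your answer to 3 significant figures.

e^(−λ·1700) = 0.51 ⇒ λ = −ln(0.51)/1700 = 0.000396085.
Mean = 1/λ = 2524.71 hours.

2520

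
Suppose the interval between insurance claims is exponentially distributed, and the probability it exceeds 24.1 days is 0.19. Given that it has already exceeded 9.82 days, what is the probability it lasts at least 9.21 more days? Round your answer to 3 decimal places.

From e^(−λ·24.1) = 0.19, λ = −ln(0.19)/24.1 = 0.06891.
Memoryless: P(X > 9.82+9.21 | X > 9.82) = P(X > 9.21) = e^(−0.06891·9.21) ≈ 0.530.

0.530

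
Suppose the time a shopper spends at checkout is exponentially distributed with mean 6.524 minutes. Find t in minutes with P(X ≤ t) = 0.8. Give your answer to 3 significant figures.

10.5

The rate is λ = 1/6.524 = 0.15328 per minute.
Set 1 − e^(−λt) = 0.8, so t = −ln(0.2)/λ = 1.6094/0.15328 ≈ 10.5 minutes.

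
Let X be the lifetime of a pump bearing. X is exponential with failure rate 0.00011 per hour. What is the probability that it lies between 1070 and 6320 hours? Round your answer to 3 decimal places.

0.390

P(1070 < X < 6320) = e^(−λ·1070) − e^(−λ·6320) = 0.88896 − 0.49897 ≈ 0.390.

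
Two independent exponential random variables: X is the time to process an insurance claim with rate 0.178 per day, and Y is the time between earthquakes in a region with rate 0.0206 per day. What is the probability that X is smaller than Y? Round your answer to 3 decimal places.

λ_1 = 0.178, λ_2 = 0.0206.
For independent exponentials, P(X < Y) = λ_1/(λ_1+λ_2) = 0.178/0.1986 ≈ 0.896.

0.896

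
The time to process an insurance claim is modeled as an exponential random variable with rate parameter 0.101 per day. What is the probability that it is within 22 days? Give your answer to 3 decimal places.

0.892

P(X ≤ 22) = 1 − e^(−λ·22) = 1 − e^(−2.222) ≈ 0.892.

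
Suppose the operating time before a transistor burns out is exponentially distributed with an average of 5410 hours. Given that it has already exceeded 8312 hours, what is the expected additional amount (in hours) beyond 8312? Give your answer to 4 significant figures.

5410

The rate is λ = 1/5410 = 0.000184843 per hour.
By memorylessness, the remaining amount past any threshold is again Exp(λ) with mean 1/λ = 5410 hours.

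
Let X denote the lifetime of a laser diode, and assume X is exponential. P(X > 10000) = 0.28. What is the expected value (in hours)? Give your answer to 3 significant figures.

e^(−λ·10000) = 0.28 ⇒ λ = −ln(0.28)/10000 = 0.000127297.
Mean = 1/λ = 7855.67 hours.

7860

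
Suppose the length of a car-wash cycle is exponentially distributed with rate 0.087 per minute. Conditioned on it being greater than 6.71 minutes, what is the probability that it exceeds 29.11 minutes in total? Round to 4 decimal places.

0.1424

The exponential is memoryless, so the remaining time is again Exp(λ): the condition X > 6.71 is irrelevant.
P(X > 22.4) = e^(−1.9488) ≈ 0.1424.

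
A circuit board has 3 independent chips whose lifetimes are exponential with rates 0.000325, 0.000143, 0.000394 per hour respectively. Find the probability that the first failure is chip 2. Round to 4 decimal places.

0.1659

The time to first failure is exponential with rate Σλ = 0.000325 + 0.000143 + 0.000394 = 0.000862.
P(chip 2 first) = λ_2/Σλ = 0.000143/0.000862 ≈ 0.1659.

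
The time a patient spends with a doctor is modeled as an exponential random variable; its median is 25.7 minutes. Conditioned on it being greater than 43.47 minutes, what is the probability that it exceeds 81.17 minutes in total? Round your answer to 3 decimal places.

0.362

For an exponential, median = ln(2)/λ, so λ = ln 2 / 25.7 = 0.0269707 per minute.
By the memoryless property, P(X > 43.47+37.7 | X > 43.47) = P(X > 37.7).
P(X > 37.7) = e^(−1.0168) ≈ 0.362.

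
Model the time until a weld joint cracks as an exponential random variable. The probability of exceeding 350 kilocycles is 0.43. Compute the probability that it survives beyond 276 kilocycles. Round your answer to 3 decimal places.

e^(−λ·350) = 0.43 ⇒ λ = −ln(0.43)/350 = 0.00241134.
P(X > 276) = e^(−0.00241134·276) = e^(−0.66553) ≈ 0.514.

0.514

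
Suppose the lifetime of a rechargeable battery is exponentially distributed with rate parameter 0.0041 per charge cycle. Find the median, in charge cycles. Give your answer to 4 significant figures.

169.1

Set 1 − e^(−λt) = 0.5, so t = −ln(0.5)/λ = 0.69315/0.0041 ≈ 169.06 charge cycles.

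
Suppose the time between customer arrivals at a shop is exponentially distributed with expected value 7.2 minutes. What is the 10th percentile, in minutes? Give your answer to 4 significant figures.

The rate is λ = 1/7.2 = 0.138889 per minute.
Set 1 − e^(−λt) = 0.1, so t = −ln(0.9)/λ = 0.10536/0.138889 ≈ 0.758596 minutes.

0.7586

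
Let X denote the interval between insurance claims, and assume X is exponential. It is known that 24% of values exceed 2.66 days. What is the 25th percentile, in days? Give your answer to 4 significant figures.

e^(−λ·2.66) = 0.24 ⇒ λ = −ln(0.24)/2.66 = 0.53651.
25th percentile: 1 − e^(−λt) = 0.25, t = −ln(0.75)/λ = 0.53621 days.

0.5362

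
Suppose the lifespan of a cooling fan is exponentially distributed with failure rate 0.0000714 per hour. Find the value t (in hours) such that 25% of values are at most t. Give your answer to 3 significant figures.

4030

Set 1 − e^(−λt) = 0.25, so t = −ln(0.75)/λ = 0.28768/0.0000714 ≈ 4029.16 hours.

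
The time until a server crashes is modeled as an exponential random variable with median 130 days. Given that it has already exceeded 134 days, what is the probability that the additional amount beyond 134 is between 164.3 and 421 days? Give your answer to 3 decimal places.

0.310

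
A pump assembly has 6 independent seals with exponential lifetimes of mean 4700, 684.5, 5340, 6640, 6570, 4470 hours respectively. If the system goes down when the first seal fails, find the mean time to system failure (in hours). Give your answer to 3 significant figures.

419

The first failure time is exponential with rate Σλ_i = 1/4700 + 1/684.5 + 1/5340 + 1/6640 + 1/6570 + 1/4470 = 0.00238748 per hour.
E[min] = 1/Σλ = 1/0.00238748 = 418.852 hours.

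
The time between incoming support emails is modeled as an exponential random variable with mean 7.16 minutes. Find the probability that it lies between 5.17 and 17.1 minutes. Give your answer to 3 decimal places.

0.394

The rate is λ = 1/7.16 = 0.139665 per minute.
P(5.17 < X < 17.1) = e^(−λ·5.17) − e^(−λ·17.1) = 0.48575 − 0.09179 ≈ 0.394.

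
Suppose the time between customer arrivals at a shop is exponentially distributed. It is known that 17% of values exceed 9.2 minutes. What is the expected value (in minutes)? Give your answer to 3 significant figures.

e^(−λ·9.2) = 0.17 ⇒ λ = −ln(0.17)/9.2 = 0.192604.
Mean = 1/λ = 5.192 minutes.

5.19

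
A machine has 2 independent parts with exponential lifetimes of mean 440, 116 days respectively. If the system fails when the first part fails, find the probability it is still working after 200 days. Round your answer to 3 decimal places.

0.113

The first failure time is exponential with rate Σλ_i = 1/440 + 1/116 = 0.0108934 per day.
P(min > 200) = e^(−0.0108934·200) = e^(−2.1787) ≈ 0.113.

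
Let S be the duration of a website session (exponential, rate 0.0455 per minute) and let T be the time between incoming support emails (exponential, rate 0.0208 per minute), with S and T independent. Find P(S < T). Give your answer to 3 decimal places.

0.686

λ_1 = 0.0455, λ_2 = 0.0208.
For independent exponentials, P(S < T) = λ_1/(λ_1+λ_2) = 0.0455/0.0663 ≈ 0.686.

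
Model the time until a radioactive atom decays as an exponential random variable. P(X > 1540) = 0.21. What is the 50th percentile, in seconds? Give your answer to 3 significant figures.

684

e^(−λ·1540) = 0.21 ⇒ λ = −ln(0.21)/1540 = 0.00101341.
50th percentile: 1 − e^(−λt) = 0.5, t = −ln(0.5)/λ = 683.977 seconds.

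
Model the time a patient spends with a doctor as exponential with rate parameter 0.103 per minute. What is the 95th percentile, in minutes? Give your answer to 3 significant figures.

Set 1 − e^(−λt) = 0.95, so t = −ln(0.05)/λ = 2.9957/0.103 ≈ 29.0848 minutes.

29.1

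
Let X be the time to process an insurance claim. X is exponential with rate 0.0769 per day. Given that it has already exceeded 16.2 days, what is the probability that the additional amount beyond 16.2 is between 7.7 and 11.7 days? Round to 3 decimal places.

Memoryless: the residual past 16.2 is again Exp(λ).
P(7.7 < residual < 11.7) = e^(−λ·7.7) − e^(−λ·11.7) = 0.55315 − 0.40668 ≈ 0.146.

0.146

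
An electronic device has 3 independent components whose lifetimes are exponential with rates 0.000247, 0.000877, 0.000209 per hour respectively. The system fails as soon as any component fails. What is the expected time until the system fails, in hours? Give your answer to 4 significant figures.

The time to first failure is exponential with rate Σλ = 0.000247 + 0.000877 + 0.000209 = 0.001333.
E[min] = 1/Σλ = 1/0.001333 = 750.188 hours.

750.2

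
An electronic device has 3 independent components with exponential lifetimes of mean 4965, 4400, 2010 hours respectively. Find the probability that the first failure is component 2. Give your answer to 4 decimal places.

Rates: λ_i = 1/mean_i → 0.00020141, 0.000227273, 0.000497512; Σλ = 0.000926195.
P(component 2 first) = λ_2/Σλ = 0.000227273/0.000926195 ≈ 0.2454.

0.2454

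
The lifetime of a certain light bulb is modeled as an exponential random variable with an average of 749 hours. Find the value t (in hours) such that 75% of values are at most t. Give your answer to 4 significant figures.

1038

The rate is λ = 1/749 = 0.00133511 per hour.
Set 1 − e^(−λt) = 0.75, so t = −ln(0.25)/λ = 1.3863/0.00133511 ≈ 1038.33 hours.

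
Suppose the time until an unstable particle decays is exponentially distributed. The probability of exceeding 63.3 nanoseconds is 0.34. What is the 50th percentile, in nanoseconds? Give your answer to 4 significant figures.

40.67

e^(−λ·63.3) = 0.34 ⇒ λ = −ln(0.34)/63.3 = 0.0170428.
50th percentile: 1 − e^(−λt) = 0.5, t = −ln(0.5)/λ = 40.671 nanoseconds.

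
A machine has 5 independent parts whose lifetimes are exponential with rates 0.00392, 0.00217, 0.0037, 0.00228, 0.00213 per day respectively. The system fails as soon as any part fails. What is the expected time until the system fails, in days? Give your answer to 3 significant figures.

70.4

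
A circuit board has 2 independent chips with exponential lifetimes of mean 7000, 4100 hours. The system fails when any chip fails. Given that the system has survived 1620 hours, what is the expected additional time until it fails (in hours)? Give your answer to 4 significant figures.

First-failure rate Σλ = 1/7000 + 1/4100 = 0.00038676.
By memorylessness the expected residual is 1/Σλ = 2585.59 hours, regardless of the 1620 already elapsed.

2586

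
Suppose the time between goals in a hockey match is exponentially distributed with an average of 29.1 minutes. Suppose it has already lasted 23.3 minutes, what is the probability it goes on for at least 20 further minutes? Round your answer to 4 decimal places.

The rate is λ = 1/29.1 = 0.0343643 per minute.
The exponential is memoryless, so the remaining time is again Exp(λ): the condition X > 23.3 is irrelevant.
P(X > 20) = e^(−0.68729) ≈ 0.5029.

0.5029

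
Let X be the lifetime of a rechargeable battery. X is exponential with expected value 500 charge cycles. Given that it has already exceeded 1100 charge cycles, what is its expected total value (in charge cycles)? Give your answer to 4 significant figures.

1600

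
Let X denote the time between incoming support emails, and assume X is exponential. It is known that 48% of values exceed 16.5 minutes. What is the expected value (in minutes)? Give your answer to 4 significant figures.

e^(−λ·16.5) = 0.48 ⇒ λ = −ln(0.48)/16.5 = 0.044483.
Mean = 1/λ = 22.4805 minutes.

22.48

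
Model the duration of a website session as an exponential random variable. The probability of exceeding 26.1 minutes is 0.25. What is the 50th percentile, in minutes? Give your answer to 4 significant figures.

13.05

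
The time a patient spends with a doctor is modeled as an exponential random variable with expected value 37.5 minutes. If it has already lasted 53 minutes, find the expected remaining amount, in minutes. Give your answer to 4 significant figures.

The rate is λ = 1/37.5 = 0.0266667 per minute.
By memorylessness, the remaining amount past any threshold is again Exp(λ) with mean 1/λ = 37.5 minutes.

37.50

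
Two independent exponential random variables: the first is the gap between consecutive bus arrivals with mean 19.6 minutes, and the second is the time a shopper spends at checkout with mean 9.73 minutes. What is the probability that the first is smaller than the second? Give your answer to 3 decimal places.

λ_1 = 1/19.6 = 0.0510204, λ_2 = 1/9.73 = 0.102775.
For independent exponentials, P(the first < the second) = λ_1/(λ_1+λ_2) = 0.0510204/0.153795 ≈ 0.332.

0.332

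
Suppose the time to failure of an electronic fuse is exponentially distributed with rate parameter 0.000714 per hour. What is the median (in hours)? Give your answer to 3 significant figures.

971

Set 1 − e^(−λt) = 0.5, so t = −ln(0.5)/λ = 0.69315/0.000714 ≈ 970.794 hours.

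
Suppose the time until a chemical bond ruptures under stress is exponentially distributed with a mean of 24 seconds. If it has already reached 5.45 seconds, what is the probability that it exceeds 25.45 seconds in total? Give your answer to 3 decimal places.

The rate is λ = 1/24 = 0.0416667 per second.
The exponential is memoryless, so the remaining time is again Exp(λ): the condition X > 5.45 is irrelevant.
P(X > 20) = e^(−0.83333) ≈ 0.435.

0.435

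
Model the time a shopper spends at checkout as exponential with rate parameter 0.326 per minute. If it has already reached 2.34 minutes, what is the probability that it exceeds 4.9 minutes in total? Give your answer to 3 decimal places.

The exponential is memoryless, so the remaining time is again Exp(λ): the condition X > 2.34 is irrelevant.
P(X > 2.56) = e^(−0.83456) ≈ 0.434.

0.434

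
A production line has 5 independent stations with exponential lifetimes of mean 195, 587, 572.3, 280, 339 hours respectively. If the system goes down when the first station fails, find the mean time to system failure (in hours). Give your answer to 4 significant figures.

66.22

The first failure time is exponential with rate Σλ_i = 1/195 + 1/587 + 1/572.3 + 1/280 + 1/339 = 0.0151004 per hour.
E[min] = 1/Σλ = 1/0.0151004 = 66.2234 hours.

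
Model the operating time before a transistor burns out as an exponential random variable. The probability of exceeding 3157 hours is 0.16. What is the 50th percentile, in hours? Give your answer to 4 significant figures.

1194

e^(−λ·3157) = 0.16 ⇒ λ = −ln(0.16)/3157 = 0.000580482.
50th percentile: 1 − e^(−λt) = 0.5, t = −ln(0.5)/λ = 1194.09 hours.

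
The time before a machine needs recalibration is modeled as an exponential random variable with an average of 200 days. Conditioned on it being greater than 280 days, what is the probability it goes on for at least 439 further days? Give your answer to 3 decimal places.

0.111

The rate is λ = 1/200 = 0.005 per day.
P(X > s+t | X > s) = e^(−λ(s+t))/e^(−λs) = e^(−λt), independent of s = 280.
P(X > 439) = e^(−2.195) ≈ 0.111.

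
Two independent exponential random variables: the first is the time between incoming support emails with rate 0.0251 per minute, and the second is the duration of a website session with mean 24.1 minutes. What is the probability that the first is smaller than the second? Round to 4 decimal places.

λ_1 = 0.0251, λ_2 = 1/24.1 = 0.0414938.
For independent exponentials, P(the first < the second) = λ_1/(λ_1+λ_2) = 0.0251/0.0665938 ≈ 0.3769.

0.3769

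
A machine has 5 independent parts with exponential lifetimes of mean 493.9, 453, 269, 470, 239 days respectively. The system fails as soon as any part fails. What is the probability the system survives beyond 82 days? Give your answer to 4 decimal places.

The first failure time is exponential with rate Σλ_i = 1/493.9 + 1/453 + 1/269 + 1/470 + 1/239 = 0.0142614 per day.
P(min > 82) = e^(−0.0142614·82) = e^(−1.1694) ≈ 0.3105.

0.3105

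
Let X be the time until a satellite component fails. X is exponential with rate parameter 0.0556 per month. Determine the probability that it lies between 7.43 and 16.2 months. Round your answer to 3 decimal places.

0.255

P(7.43 < X < 16.2) = e^(−λ·7.43) − e^(−λ·16.2) = 0.66159 − 0.40628 ≈ 0.255.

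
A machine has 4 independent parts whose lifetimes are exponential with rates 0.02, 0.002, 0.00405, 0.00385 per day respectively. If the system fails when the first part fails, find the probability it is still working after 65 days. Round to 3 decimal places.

0.143

The time to first failure is exponential with rate Σλ = 0.02 + 0.002 + 0.00405 + 0.00385 = 0.0299.
P(min > 65) = e^(−0.0299·65) = e^(−1.9435) ≈ 0.143.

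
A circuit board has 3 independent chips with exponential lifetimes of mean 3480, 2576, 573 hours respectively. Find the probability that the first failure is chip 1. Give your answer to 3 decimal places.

0.119

Rates: λ_i = 1/mean_i → 0.000287356, 0.000388199, 0.0017452; Σλ = 0.00242076.
P(chip 1 first) = λ_1/Σλ = 0.000287356/0.00242076 ≈ 0.119.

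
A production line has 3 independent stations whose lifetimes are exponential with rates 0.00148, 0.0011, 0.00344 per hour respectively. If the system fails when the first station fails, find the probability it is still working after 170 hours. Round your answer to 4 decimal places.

The time to first failure is exponential with rate Σλ = 0.00148 + 0.0011 + 0.00344 = 0.00602.
P(min > 170) = e^(−0.00602·170) = e^(−1.0234) ≈ 0.3594.

0.3594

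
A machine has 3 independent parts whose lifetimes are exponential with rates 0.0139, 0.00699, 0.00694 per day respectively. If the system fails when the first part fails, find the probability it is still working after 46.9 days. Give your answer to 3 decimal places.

The time to first failure is exponential with rate Σλ = 0.0139 + 0.00699 + 0.00694 = 0.02783.
P(min > 46.9) = e^(−0.02783·46.9) = e^(−1.3052) ≈ 0.271.

0.271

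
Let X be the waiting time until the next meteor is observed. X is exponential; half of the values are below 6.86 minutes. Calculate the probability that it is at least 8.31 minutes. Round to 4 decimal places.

0.4319

For an exponential, median = ln(2)/λ, so λ = ln 2 / 6.86 = 0.101042 per minute.
P(X > 8.31) = e^(−λ·8.31) = e^(−0.83966) ≈ 0.4319.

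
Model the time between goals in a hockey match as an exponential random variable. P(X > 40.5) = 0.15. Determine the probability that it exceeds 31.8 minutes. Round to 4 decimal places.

e^(−λ·40.5) = 0.15 ⇒ λ = −ln(0.15)/40.5 = 0.0468425.
P(X > 31.8) = e^(−0.0468425·31.8) = e^(−1.4896) ≈ 0.2255.

0.2255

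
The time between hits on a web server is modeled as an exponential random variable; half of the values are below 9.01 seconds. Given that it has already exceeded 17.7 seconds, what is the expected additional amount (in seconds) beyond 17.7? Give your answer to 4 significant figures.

For an exponential, median = ln(2)/λ, so λ = ln 2 / 9.01 = 0.0769309 per second.
By memorylessness, the remaining amount past any threshold is again Exp(λ) with mean 1/λ = 12.9987 seconds.

13.00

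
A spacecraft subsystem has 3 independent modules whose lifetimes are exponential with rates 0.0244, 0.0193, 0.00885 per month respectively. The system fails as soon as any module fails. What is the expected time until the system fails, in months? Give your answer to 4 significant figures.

19.03

The time to first failure is exponential with rate Σλ = 0.0244 + 0.0193 + 0.00885 = 0.05255.
E[min] = 1/Σλ = 1/0.05255 = 19.0295 months.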